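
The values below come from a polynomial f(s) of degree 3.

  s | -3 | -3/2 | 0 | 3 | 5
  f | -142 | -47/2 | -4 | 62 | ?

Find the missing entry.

The 4 known values determine f uniquely (degree ≤ 3).
Evaluate each Lagrange basis at s = 5:
L_0(5) = (13/2)·(5)·(2)/[(-3/2)·(-3)·(-6)] = -65/27
L_1(5) = (8)·(5)·(2)/[(3/2)·(-3/2)·(-9/2)] = 640/81
L_2(5) = (8)·(13/2)·(2)/[(3)·(3/2)·(-3)] = -208/27
L_3(5) = (8)·(13/2)·(5)/[(6)·(9/2)·(3)] = 260/81
Sum: (-142)·(-65/27) + (-47/2)·(640/81) + (-4)·(-208/27) + 62·(260/81) = 386

386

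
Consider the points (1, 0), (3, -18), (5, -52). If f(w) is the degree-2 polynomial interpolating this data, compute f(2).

-7

Evaluate each Lagrange basis at w = 2:
L_0(2) = (-1)·(-3)/[(-2)·(-4)] = 3/8
L_1(2) = (1)·(-3)/[(2)·(-2)] = 3/4
L_2(2) = (1)·(-1)/[(4)·(2)] = -1/8
Sum: 0 + (-18)·(3/4) + (-52)·(-1/8) = -7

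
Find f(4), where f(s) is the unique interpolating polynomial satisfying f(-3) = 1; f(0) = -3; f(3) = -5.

L_0(4) = (4)·(1)/[(-3)·(-6)] = 2/9
L_1(4) = (7)·(1)/[(3)·(-3)] = -7/9
L_2(4) = (7)·(4)/[(6)·(3)] = 14/9
Sum: 1·(2/9) + (-3)·(-7/9) + (-5)·(14/9) = -47/9

-47/9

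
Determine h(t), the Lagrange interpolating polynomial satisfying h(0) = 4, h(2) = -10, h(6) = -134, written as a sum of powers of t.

h(t) = -4t^2 + t + 4

Build the Lagrange basis polynomials:
L_0(t) = (t - 2)(t - 6) / [12] = (1/12)t^2 - (2/3)t + 1
L_1(t) = t(t - 6) / [-8] = -(1/8)t^2 + (3/4)t
L_2(t) = t(t - 2) / [24] = (1/24)t^2 - (1/12)t
h(t) = 4·L_0 + (-10)·L_1 + (-134)·L_2
  4·L_0(t) = (1/3)t^2 - (8/3)t + 4
  (-10)·L_1(t) = (5/4)t^2 - (15/2)t
  (-134)·L_2(t) = -(67/12)t^2 + (67/6)t
Adding term by term: -4t^2 + t + 4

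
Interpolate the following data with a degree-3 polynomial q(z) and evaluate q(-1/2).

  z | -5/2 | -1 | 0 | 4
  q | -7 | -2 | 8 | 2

353/130

Evaluate each Lagrange basis at z = -1/2:
L_0(-1/2) = (1/2)·(-1/2)·(-9/2)/[(-3/2)·(-5/2)·(-13/2)] = -3/65
L_1(-1/2) = (2)·(-1/2)·(-9/2)/[(3/2)·(-1)·(-5)] = 3/5
L_2(-1/2) = (2)·(1/2)·(-9/2)/[(5/2)·(1)·(-4)] = 9/20
L_3(-1/2) = (2)·(1/2)·(-1/2)/[(13/2)·(5)·(4)] = -1/260
Sum: (-7)·(-3/65) + (-2)·(3/5) + 8·(9/20) + 2·(-1/260) = 353/130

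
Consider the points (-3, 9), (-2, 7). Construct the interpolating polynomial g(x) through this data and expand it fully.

L_0(x) = (x + 2) / [-1] = -x - 2
L_1(x) = (x + 3) / [1] = x + 3
g(x) = 9·L_0 + 7·L_1
  9·L_0(x) = -9x - 18
  7·L_1(x) = 7x + 21
Adding term by term: -2x + 3

g(x) = -2x + 3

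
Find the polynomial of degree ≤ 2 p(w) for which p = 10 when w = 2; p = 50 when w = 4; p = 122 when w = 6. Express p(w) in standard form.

Build the Lagrange basis polynomials:
L_0(w) = (w - 4)(w - 6) / [8] = (1/8)w^2 - (5/4)w + 3
L_1(w) = (w - 2)(w - 6) / [-4] = -(1/4)w^2 + 2w - 3
L_2(w) = (w - 2)(w - 4) / [8] = (1/8)w^2 - (3/4)w + 1
p(w) = 10·L_0 + 50·L_1 + 122·L_2
  10·L_0(w) = (5/4)w^2 - (25/2)w + 30
  50·L_1(w) = -(25/2)w^2 + 100w - 150
  122·L_2(w) = (61/4)w^2 - (183/2)w + 122
Adding term by term: 4w^2 - 4w + 2

p(w) = 4w^2 - 4w + 2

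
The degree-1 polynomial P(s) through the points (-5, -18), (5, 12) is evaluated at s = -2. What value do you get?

-9

Evaluate each Lagrange basis at s = -2:
L_0(-2) = (-7)/[(-10)] = 7/10
L_1(-2) = (3)/[(10)] = 3/10
Sum: (-18)·(7/10) + 12·(3/10) = -9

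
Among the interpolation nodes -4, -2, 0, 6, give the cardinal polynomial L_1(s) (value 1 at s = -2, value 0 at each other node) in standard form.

L_1(s) = (s + 4)s(s - 6) / [(2)·(-2)·(-8)]
       = (s^3 - 2s^2 - 24s) / (32)

L_1(s) = (1/32)s^3 - (1/16)s^2 - (3/4)s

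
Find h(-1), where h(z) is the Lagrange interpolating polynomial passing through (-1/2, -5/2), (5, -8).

Evaluate each Lagrange basis at z = -1:
L_0(-1) = (-6)/[(-11/2)] = 12/11
L_1(-1) = (-1/2)/[(11/2)] = -1/11
Sum: (-5/2)·(12/11) + (-8)·(-1/11) = -2

-2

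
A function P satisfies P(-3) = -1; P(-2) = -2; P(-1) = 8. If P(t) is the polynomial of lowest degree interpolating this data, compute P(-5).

Using Newton's divided-difference form:
P[-3,-2] = (-2 - (-1)) / (-2 - (-3)) = -1
P[-2,-1] = (8 - (-2)) / (-1 - (-2)) = 10
P[-3,-2,-1] = (10 - (-1)) / (-1 - (-3)) = 11/2
P(-5) = -1 + (-1)·(-2) + (11/2)·(-2)·(-3) = 34

34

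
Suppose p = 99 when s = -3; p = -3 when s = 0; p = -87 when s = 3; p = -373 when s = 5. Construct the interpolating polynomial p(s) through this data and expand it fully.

Build the Lagrange basis polynomials:
L_0(s) = s(s - 3)(s - 5) / [-144] = -(1/144)s^3 + (1/18)s^2 - (5/48)s
L_1(s) = (s + 3)(s - 3)(s - 5) / [45] = (1/45)s^3 - (1/9)s^2 - (1/5)s + 1
L_2(s) = (s + 3)s(s - 5) / [-36] = -(1/36)s^3 + (1/18)s^2 + (5/12)s
L_3(s) = (s + 3)s(s - 3) / [80] = (1/80)s^3 - (9/80)s
p(s) = 99·L_0 + (-3)·L_1 + (-87)·L_2 + (-373)·L_3
  99·L_0(s) = -(11/16)s^3 + (11/2)s^2 - (165/16)s
  (-3)·L_1(s) = -(1/15)s^3 + (1/3)s^2 + (3/5)s - 3
  (-87)·L_2(s) = (29/12)s^3 - (29/6)s^2 - (145/4)s
  (-373)·L_3(s) = -(373/80)s^3 + (3357/80)s
Adding term by term: -3s^3 + s^2 - 4s - 3

p(s) = -3s^3 + s^2 - 4s - 3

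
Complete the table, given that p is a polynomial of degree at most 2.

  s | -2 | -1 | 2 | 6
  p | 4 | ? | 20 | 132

The 3 known values determine p uniquely (degree ≤ 2).
L_0(-1) = (-3)·(-7)/[(-4)·(-8)] = 21/32
L_1(-1) = (1)·(-7)/[(4)·(-4)] = 7/16
L_2(-1) = (1)·(-3)/[(8)·(4)] = -3/32
Sum: 4·(21/32) + 20·(7/16) + 132·(-3/32) = -1

-1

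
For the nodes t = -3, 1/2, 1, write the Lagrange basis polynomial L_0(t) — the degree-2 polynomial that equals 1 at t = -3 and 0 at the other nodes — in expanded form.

L_0(t) = (t - 1/2)(t - 1) / [(-7/2)·(-4)]
       = (t^2 - (3/2)t + 1/2) / (14)

L_0(t) = (1/14)t^2 - (3/28)t + 1/28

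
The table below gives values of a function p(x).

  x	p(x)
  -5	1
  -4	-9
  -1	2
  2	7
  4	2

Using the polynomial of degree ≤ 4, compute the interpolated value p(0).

821/126

Using Newton's divided-difference form:
p[-5,-4] = (-9 - 1) / (-4 - (-5)) = -10
p[-4,-1] = (2 - (-9)) / (-1 - (-4)) = 11/3
p[-1,2] = (7 - 2) / (2 - (-1)) = 5/3
p[2,4] = (2 - 7) / (4 - 2) = -5/2
p[-5,-4,-1] = (11/3 - (-10)) / (-1 - (-5)) = 41/12
p[-4,-1,2] = (5/3 - 11/3) / (2 - (-4)) = -1/3
p[-1,2,4] = (-5/2 - 5/3) / (4 - (-1)) = -5/6
p[-5,-4,-1,2] = (-1/3 - 41/12) / (2 - (-5)) = -15/28
p[-4,-1,2,4] = (-5/6 - (-1/3)) / (4 - (-4)) = -1/16
p[-5,-4,-1,2,4] = (-1/16 - (-15/28)) / (4 - (-5)) = 53/1008
p(0) = 1 + (-10)·(5) + (41/12)·(5)·(4) + (-15/28)·(5)·(4)·(1) + (53/1008)·(5)·(4)·(1)·(-2) = 821/126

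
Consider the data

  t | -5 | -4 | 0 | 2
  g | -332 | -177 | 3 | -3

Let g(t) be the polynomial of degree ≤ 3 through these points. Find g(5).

138

L_0(5) = (9)·(5)·(3)/[(-1)·(-5)·(-7)] = -27/7
L_1(5) = (10)·(5)·(3)/[(1)·(-4)·(-6)] = 25/4
L_2(5) = (10)·(9)·(3)/[(5)·(4)·(-2)] = -27/4
L_3(5) = (10)·(9)·(5)/[(7)·(6)·(2)] = 75/14
Sum: (-332)·(-27/7) + (-177)·(25/4) + 3·(-27/4) + (-3)·(75/14) = 138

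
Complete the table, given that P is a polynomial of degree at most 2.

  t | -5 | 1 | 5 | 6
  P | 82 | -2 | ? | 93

62

The 3 known values determine P uniquely (degree ≤ 2).
Evaluate each Lagrange basis at t = 5:
L_0(5) = (4)·(-1)/[(-6)·(-11)] = -2/33
L_1(5) = (10)·(-1)/[(6)·(-5)] = 1/3
L_2(5) = (10)·(4)/[(11)·(5)] = 8/11
Sum: 82·(-2/33) + (-2)·(1/3) + 93·(8/11) = 62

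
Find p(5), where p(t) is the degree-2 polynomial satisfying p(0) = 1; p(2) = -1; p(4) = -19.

Using Newton's divided-difference form:
p[0,2] = (-1 - 1) / (2 - 0) = -1
p[2,4] = (-19 - (-1)) / (4 - 2) = -9
p[0,2,4] = (-9 - (-1)) / (4 - 0) = -2
p(5) = 1 + (-1)·(5) + (-2)·(5)·(3) = -34

-34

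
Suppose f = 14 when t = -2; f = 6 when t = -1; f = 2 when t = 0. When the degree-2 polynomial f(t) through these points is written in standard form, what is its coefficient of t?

-2

Build the Lagrange basis polynomials:
L_0(t) = (t + 1)t / [2] = (1/2)t^2 + (1/2)t
L_1(t) = (t + 2)t / [-1] = -t^2 - 2t
L_2(t) = (t + 2)(t + 1) / [2] = (1/2)t^2 + (3/2)t + 1
f(t) = 14·L_0 + 6·L_1 + 2·L_2
Only the coefficient of t is needed; take it from each L_i and combine:
14·(1/2) + 6·(-2) + 2·(3/2) = -2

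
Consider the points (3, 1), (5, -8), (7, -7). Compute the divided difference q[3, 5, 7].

q[3,5] = (-8 - 1) / (5 - 3) = -9/2
q[5,7] = (-7 - (-8)) / (7 - 5) = 1/2
q[3,5,7] = (1/2 - (-9/2)) / (7 - 3) = 5/4

5/4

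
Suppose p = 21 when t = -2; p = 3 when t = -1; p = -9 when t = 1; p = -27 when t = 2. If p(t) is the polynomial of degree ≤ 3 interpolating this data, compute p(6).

Evaluate each Lagrange basis at t = 6:
L_0(6) = (7)·(5)·(4)/[(-1)·(-3)·(-4)] = -35/3
L_1(6) = (8)·(5)·(4)/[(1)·(-2)·(-3)] = 80/3
L_2(6) = (8)·(7)·(4)/[(3)·(2)·(-1)] = -112/3
L_3(6) = (8)·(7)·(5)/[(4)·(3)·(1)] = 70/3
Sum: 21·(-35/3) + 3·(80/3) + (-9)·(-112/3) + (-27)·(70/3) = -459

-459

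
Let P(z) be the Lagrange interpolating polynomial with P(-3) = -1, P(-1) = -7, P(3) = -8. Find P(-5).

26/3

L_0(-5) = (-4)·(-8)/[(-2)·(-6)] = 8/3
L_1(-5) = (-2)·(-8)/[(2)·(-4)] = -2
L_2(-5) = (-2)·(-4)/[(6)·(4)] = 1/3
Sum: (-1)·(8/3) + (-7)·(-2) + (-8)·(1/3) = 26/3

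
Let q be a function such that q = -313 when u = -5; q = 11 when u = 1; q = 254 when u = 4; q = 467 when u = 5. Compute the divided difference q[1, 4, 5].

33

q[1,4] = (254 - 11) / (4 - 1) = 81
q[4,5] = (467 - 254) / (5 - 4) = 213
q[1,4,5] = (213 - 81) / (5 - 1) = 33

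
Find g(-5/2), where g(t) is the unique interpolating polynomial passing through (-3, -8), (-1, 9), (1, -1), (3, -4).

41/64

Using Newton's divided-difference form:
g[-3,-1] = (9 - (-8)) / (-1 - (-3)) = 17/2
g[-1,1] = (-1 - 9) / (1 - (-1)) = -5
g[1,3] = (-4 - (-1)) / (3 - 1) = -3/2
g[-3,-1,1] = (-5 - 17/2) / (1 - (-3)) = -27/8
g[-1,1,3] = (-3/2 - (-5)) / (3 - (-1)) = 7/8
g[-3,-1,1,3] = (7/8 - (-27/8)) / (3 - (-3)) = 17/24
g(-5/2) = -8 + (17/2)·(1/2) + (-27/8)·(1/2)·(-3/2) + (17/24)·(1/2)·(-3/2)·(-7/2) = 41/64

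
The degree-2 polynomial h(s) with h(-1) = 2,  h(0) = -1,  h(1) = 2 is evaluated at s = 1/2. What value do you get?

Using Newton's divided-difference form:
h[-1,0] = (-1 - 2) / (0 - (-1)) = -3
h[0,1] = (2 - (-1)) / (1 - 0) = 3
h[-1,0,1] = (3 - (-3)) / (1 - (-1)) = 3
h(1/2) = 2 + (-3)·(3/2) + 3·(3/2)·(1/2) = -1/4

-1/4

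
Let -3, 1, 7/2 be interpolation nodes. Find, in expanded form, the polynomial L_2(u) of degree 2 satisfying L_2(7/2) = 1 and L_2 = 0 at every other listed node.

L_2(u) = (u + 3)(u - 1) / [(13/2)·(5/2)]
       = (u^2 + 2u - 3) / (65/4)

L_2(u) = (4/65)u^2 + (8/65)u - 12/65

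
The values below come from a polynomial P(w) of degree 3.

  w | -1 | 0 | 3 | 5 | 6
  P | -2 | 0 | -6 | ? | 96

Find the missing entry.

40

The 4 known values determine P uniquely (degree ≤ 3).
L_0(5) = (5)·(2)·(-1)/[(-1)·(-4)·(-7)] = 5/14
L_1(5) = (6)·(2)·(-1)/[(1)·(-3)·(-6)] = -2/3
L_2(5) = (6)·(5)·(-1)/[(4)·(3)·(-3)] = 5/6
L_3(5) = (6)·(5)·(2)/[(7)·(6)·(3)] = 10/21
Sum: (-2)·(5/14) + 0 + (-6)·(5/6) + 96·(10/21) = 40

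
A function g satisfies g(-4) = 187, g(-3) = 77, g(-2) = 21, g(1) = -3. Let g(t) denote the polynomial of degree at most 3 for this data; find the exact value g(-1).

1

L_0(-1) = (2)·(1)·(-2)/[(-1)·(-2)·(-5)] = 2/5
L_1(-1) = (3)·(1)·(-2)/[(1)·(-1)·(-4)] = -3/2
L_2(-1) = (3)·(2)·(-2)/[(2)·(1)·(-3)] = 2
L_3(-1) = (3)·(2)·(1)/[(5)·(4)·(3)] = 1/10
Sum: 187·(2/5) + 77·(-3/2) + 21·(2) + (-3)·(1/10) = 1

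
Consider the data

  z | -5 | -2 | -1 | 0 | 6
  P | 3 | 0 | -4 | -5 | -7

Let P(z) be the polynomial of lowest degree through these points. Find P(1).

-723/308

L_0(1) = (3)·(2)·(1)·(-5)/[(-3)·(-4)·(-5)·(-11)] = -1/22
L_1(1) = (6)·(2)·(1)·(-5)/[(3)·(-1)·(-2)·(-8)] = 5/4
L_2(1) = (6)·(3)·(1)·(-5)/[(4)·(1)·(-1)·(-7)] = -45/14
L_3(1) = (6)·(3)·(2)·(-5)/[(5)·(2)·(1)·(-6)] = 3
L_4(1) = (6)·(3)·(2)·(1)/[(11)·(8)·(7)·(6)] = 3/308
Sum: 3·(-1/22) + 0 + (-4)·(-45/14) + (-5)·(3) + (-7)·(3/308) = -723/308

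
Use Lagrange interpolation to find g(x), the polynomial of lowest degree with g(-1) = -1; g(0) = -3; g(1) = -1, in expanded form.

g(x) = 2x^2 - 3

Build the Lagrange basis polynomials:
L_0(x) = x(x - 1) / [2] = (1/2)x^2 - (1/2)x
L_1(x) = (x + 1)(x - 1) / [-1] = -x^2 + 1
L_2(x) = (x + 1)x / [2] = (1/2)x^2 + (1/2)x
g(x) = (-1)·L_0 + (-3)·L_1 + (-1)·L_2
  (-1)·L_0(x) = -(1/2)x^2 + (1/2)x
  (-3)·L_1(x) = 3x^2 - 3
  (-1)·L_2(x) = -(1/2)x^2 - (1/2)x
Adding term by term: 2x^2 - 3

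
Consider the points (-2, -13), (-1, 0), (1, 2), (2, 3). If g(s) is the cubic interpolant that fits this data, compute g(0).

L_0(0) = (1)·(-1)·(-2)/[(-1)·(-3)·(-4)] = -1/6
L_1(0) = (2)·(-1)·(-2)/[(1)·(-2)·(-3)] = 2/3
L_2(0) = (2)·(1)·(-2)/[(3)·(2)·(-1)] = 2/3
L_3(0) = (2)·(1)·(-1)/[(4)·(3)·(1)] = -1/6
Sum: (-13)·(-1/6) + 0 + 2·(2/3) + 3·(-1/6) = 3

3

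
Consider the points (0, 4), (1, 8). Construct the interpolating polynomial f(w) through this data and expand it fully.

L_0(w) = (w - 1) / [-1] = -w + 1
L_1(w) = w / [1] = w
f(w) = 4·L_0 + 8·L_1
  4·L_0(w) = -4w + 4
  8·L_1(w) = 8w
Adding term by term: 4w + 4

f(w) = 4w + 4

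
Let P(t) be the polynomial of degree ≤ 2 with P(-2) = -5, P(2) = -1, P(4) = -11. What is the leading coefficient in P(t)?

-1

Build the Lagrange basis polynomials:
L_0(t) = (t - 2)(t - 4) / [24] = (1/24)t^2 - (1/4)t + 1/3
L_1(t) = (t + 2)(t - 4) / [-8] = -(1/8)t^2 + (1/4)t + 1
L_2(t) = (t + 2)(t - 2) / [12] = (1/12)t^2 - 1/3
P(t) = (-5)·L_0 + (-1)·L_1 + (-11)·L_2
Only the coefficient of t^2 is needed; take it from each L_i and combine:
(-5)·(1/24) + (-1)·(-1/8) + (-11)·(1/12) = -1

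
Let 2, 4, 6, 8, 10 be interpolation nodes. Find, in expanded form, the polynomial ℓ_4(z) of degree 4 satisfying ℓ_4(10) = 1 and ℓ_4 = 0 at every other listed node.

ℓ_4(z) = (z - 2)(z - 4)(z - 6)(z - 8) / [(8)·(6)·(4)·(2)]
       = (z^4 - 20z^3 + 140z^2 - 400z + 384) / (384)

ℓ_4(z) = (1/384)z^4 - (5/96)z^3 + (35/96)z^2 - (25/24)z + 1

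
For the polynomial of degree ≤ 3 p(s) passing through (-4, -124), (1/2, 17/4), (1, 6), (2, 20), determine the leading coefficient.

2

Build the Lagrange basis polynomials:
L_0(s) = (s - 1/2)(s - 1)(s - 2) / [-135] = -(1/135)s^3 + (7/270)s^2 - (7/270)s + 1/135
L_1(s) = (s + 4)(s - 1)(s - 2) / [27/8] = (8/27)s^3 + (8/27)s^2 - (80/27)s + 64/27
L_2(s) = (s + 4)(s - 1/2)(s - 2) / [-5/2] = -(2/5)s^3 - (3/5)s^2 + (18/5)s - 8/5
L_3(s) = (s + 4)(s - 1/2)(s - 1) / [9] = (1/9)s^3 + (5/18)s^2 - (11/18)s + 2/9
p(s) = (-124)·L_0 + (17/4)·L_1 + 6·L_2 + 20·L_3
Only the coefficient of s^3 is needed; take it from each L_i and combine:
(-124)·(-1/135) + (17/4)·(8/27) + 6·(-2/5) + 20·(1/9) = 2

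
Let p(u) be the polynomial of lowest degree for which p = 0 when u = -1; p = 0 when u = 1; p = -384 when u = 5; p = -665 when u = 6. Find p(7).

-1056

Evaluate each Lagrange basis at u = 7:
L_0(7) = (6)·(2)·(1)/[(-2)·(-6)·(-7)] = -1/7
L_1(7) = (8)·(2)·(1)/[(2)·(-4)·(-5)] = 2/5
L_2(7) = (8)·(6)·(1)/[(6)·(4)·(-1)] = -2
L_3(7) = (8)·(6)·(2)/[(7)·(5)·(1)] = 96/35
Sum: 0 + 0 + (-384)·(-2) + (-665)·(96/35) = -1056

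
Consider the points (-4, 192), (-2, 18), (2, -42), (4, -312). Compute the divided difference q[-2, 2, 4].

q[-2,2] = (-42 - 18) / (2 - (-2)) = -15
q[2,4] = (-312 - (-42)) / (4 - 2) = -135
q[-2,2,4] = (-135 - (-15)) / (4 - (-2)) = -20

-20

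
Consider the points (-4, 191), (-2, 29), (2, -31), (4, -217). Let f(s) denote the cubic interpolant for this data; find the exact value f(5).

-412

L_0(5) = (7)·(3)·(1)/[(-2)·(-6)·(-8)] = -7/32
L_1(5) = (9)·(3)·(1)/[(2)·(-4)·(-6)] = 9/16
L_2(5) = (9)·(7)·(1)/[(6)·(4)·(-2)] = -21/16
L_3(5) = (9)·(7)·(3)/[(8)·(6)·(2)] = 63/32
Sum: 191·(-7/32) + 29·(9/16) + (-31)·(-21/16) + (-217)·(63/32) = -412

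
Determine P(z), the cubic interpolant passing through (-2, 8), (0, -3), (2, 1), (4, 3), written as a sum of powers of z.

P(z) = -(17/48)z^3 + (15/8)z^2 - (1/3)z - 3

L_0(z) = z(z - 2)(z - 4) / [-48] = -(1/48)z^3 + (1/8)z^2 - (1/6)z
L_1(z) = (z + 2)(z - 2)(z - 4) / [16] = (1/16)z^3 - (1/4)z^2 - (1/4)z + 1
L_2(z) = (z + 2)z(z - 4) / [-16] = -(1/16)z^3 + (1/8)z^2 + (1/2)z
L_3(z) = (z + 2)z(z - 2) / [48] = (1/48)z^3 - (1/12)z
P(z) = 8·L_0 + (-3)·L_1 + 1·L_2 + 3·L_3
  8·L_0(z) = -(1/6)z^3 + z^2 - (4/3)z
  (-3)·L_1(z) = -(3/16)z^3 + (3/4)z^2 + (3/4)z - 3
  1·L_2(z) = -(1/16)z^3 + (1/8)z^2 + (1/2)z
  3·L_3(z) = (1/16)z^3 - (1/4)z
Adding term by term: -(17/48)z^3 + (15/8)z^2 - (1/3)z - 3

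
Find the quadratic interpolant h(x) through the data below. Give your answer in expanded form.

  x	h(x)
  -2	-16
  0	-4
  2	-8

L_0(x) = x(x - 2) / [8] = (1/8)x^2 - (1/4)x
L_1(x) = (x + 2)(x - 2) / [-4] = -(1/4)x^2 + 1
L_2(x) = (x + 2)x / [8] = (1/8)x^2 + (1/4)x
h(x) = (-16)·L_0 + (-4)·L_1 + (-8)·L_2
  (-16)·L_0(x) = -2x^2 + 4x
  (-4)·L_1(x) = x^2 - 4
  (-8)·L_2(x) = -x^2 - 2x
Adding term by term: -2x^2 + 2x - 4

h(x) = -2x^2 + 2x - 4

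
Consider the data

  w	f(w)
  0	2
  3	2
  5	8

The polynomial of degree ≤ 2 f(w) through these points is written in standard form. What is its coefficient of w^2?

3/5

The leading coefficient equals the top divided difference f[0,3,5].
f[0,3] = (2 - 2) / (3 - 0) = 0
f[3,5] = (8 - 2) / (5 - 3) = 3
f[0,3,5] = (3 - 0) / (5 - 0) = 3/5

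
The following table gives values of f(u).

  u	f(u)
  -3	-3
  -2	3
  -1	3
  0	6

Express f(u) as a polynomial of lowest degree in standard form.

f(u) = (3/2)u^3 + 6u^2 + (15/2)u + 6

Build the Lagrange basis polynomials:
L_0(u) = (u + 2)(u + 1)u / [-6] = -(1/6)u^3 - (1/2)u^2 - (1/3)u
L_1(u) = (u + 3)(u + 1)u / [2] = (1/2)u^3 + 2u^2 + (3/2)u
L_2(u) = (u + 3)(u + 2)u / [-2] = -(1/2)u^3 - (5/2)u^2 - 3u
L_3(u) = (u + 3)(u + 2)(u + 1) / [6] = (1/6)u^3 + u^2 + (11/6)u + 1
f(u) = (-3)·L_0 + 3·L_1 + 3·L_2 + 6·L_3
  (-3)·L_0(u) = (1/2)u^3 + (3/2)u^2 + u
  3·L_1(u) = (3/2)u^3 + 6u^2 + (9/2)u
  3·L_2(u) = -(3/2)u^3 - (15/2)u^2 - 9u
  6·L_3(u) = u^3 + 6u^2 + 11u + 6
Adding term by term: (3/2)u^3 + 6u^2 + (15/2)u + 6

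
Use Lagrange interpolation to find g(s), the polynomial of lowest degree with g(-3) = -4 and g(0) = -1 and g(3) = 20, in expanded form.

g(s) = s^2 + 4s - 1

L_0(s) = s(s - 3) / [18] = (1/18)s^2 - (1/6)s
L_1(s) = (s + 3)(s - 3) / [-9] = -(1/9)s^2 + 1
L_2(s) = (s + 3)s / [18] = (1/18)s^2 + (1/6)s
g(s) = (-4)·L_0 + (-1)·L_1 + 20·L_2
  (-4)·L_0(s) = -(2/9)s^2 + (2/3)s
  (-1)·L_1(s) = (1/9)s^2 - 1
  20·L_2(s) = (10/9)s^2 + (10/3)s
Adding term by term: s^2 + 4s - 1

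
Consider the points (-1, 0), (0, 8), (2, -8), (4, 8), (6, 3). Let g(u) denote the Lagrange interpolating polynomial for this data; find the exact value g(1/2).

5413/1280

Evaluate each Lagrange basis at u = 1/2:
L_0(1/2) = (1/2)·(-3/2)·(-7/2)·(-11/2)/[(-1)·(-3)·(-5)·(-7)] = -11/80
L_1(1/2) = (3/2)·(-3/2)·(-7/2)·(-11/2)/[(1)·(-2)·(-4)·(-6)] = 231/256
L_2(1/2) = (3/2)·(1/2)·(-7/2)·(-11/2)/[(3)·(2)·(-2)·(-4)] = 77/256
L_3(1/2) = (3/2)·(1/2)·(-3/2)·(-11/2)/[(5)·(4)·(2)·(-2)] = -99/1280
L_4(1/2) = (3/2)·(1/2)·(-3/2)·(-7/2)/[(7)·(6)·(4)·(2)] = 3/256
Sum: 0 + 8·(231/256) + (-8)·(77/256) + 8·(-99/1280) + 3·(3/256) = 5413/1280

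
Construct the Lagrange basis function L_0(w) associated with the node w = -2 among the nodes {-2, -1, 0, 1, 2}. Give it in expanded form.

L_0(w) = (1/24)w^4 - (1/12)w^3 - (1/24)w^2 + (1/12)w

L_0(w) = (w + 1)w(w - 1)(w - 2) / [(-1)·(-2)·(-3)·(-4)]
       = (w^4 - 2w^3 - w^2 + 2w) / (24)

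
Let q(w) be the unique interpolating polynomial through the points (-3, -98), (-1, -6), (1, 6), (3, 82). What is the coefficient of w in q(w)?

Build the Lagrange basis polynomials:
L_0(w) = (w + 1)(w - 1)(w - 3) / [-48] = -(1/48)w^3 + (1/16)w^2 + (1/48)w - 1/16
L_1(w) = (w + 3)(w - 1)(w - 3) / [16] = (1/16)w^3 - (1/16)w^2 - (9/16)w + 9/16
L_2(w) = (w + 3)(w + 1)(w - 3) / [-16] = -(1/16)w^3 - (1/16)w^2 + (9/16)w + 9/16
L_3(w) = (w + 3)(w + 1)(w - 1) / [48] = (1/48)w^3 + (1/16)w^2 - (1/48)w - 1/16
q(w) = (-98)·L_0 + (-6)·L_1 + 6·L_2 + 82·L_3
Only the coefficient of w is needed; take it from each L_i and combine:
(-98)·(1/48) + (-6)·(-9/16) + 6·(9/16) + 82·(-1/48) = 3

3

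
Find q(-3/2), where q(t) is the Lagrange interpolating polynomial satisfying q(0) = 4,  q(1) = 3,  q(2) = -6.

-19/2

L_0(-3/2) = (-5/2)·(-7/2)/[(-1)·(-2)] = 35/8
L_1(-3/2) = (-3/2)·(-7/2)/[(1)·(-1)] = -21/4
L_2(-3/2) = (-3/2)·(-5/2)/[(2)·(1)] = 15/8
Sum: 4·(35/8) + 3·(-21/4) + (-6)·(15/8) = -19/2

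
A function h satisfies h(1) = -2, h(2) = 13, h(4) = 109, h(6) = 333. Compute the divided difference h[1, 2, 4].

11

h[1,2] = (13 - (-2)) / (2 - 1) = 15
h[2,4] = (109 - 13) / (4 - 2) = 48
h[1,2,4] = (48 - 15) / (4 - 1) = 11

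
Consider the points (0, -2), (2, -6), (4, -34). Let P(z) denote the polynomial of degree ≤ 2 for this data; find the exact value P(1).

-1

L_0(1) = (-1)·(-3)/[(-2)·(-4)] = 3/8
L_1(1) = (1)·(-3)/[(2)·(-2)] = 3/4
L_2(1) = (1)·(-1)/[(4)·(2)] = -1/8
Sum: (-2)·(3/8) + (-6)·(3/4) + (-34)·(-1/8) = -1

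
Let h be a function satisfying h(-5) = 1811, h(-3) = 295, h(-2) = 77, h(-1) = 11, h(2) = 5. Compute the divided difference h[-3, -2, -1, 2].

h[-3,-2] = (77 - 295) / (-2 - (-3)) = -218
h[-2,-1] = (11 - 77) / (-1 - (-2)) = -66
h[-1,2] = (5 - 11) / (2 - (-1)) = -2
h[-3,-2,-1] = (-66 - (-218)) / (-1 - (-3)) = 76
h[-2,-1,2] = (-2 - (-66)) / (2 - (-2)) = 16
h[-3,-2,-1,2] = (16 - 76) / (2 - (-3)) = -12

-12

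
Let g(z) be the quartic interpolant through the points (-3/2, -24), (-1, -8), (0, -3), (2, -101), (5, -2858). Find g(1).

-14

Evaluate each Lagrange basis at z = 1:
L_0(1) = (2)·(1)·(-1)·(-4)/[(-1/2)·(-3/2)·(-7/2)·(-13/2)] = 128/273
L_1(1) = (5/2)·(1)·(-1)·(-4)/[(1/2)·(-1)·(-3)·(-6)] = -10/9
L_2(1) = (5/2)·(2)·(-1)·(-4)/[(3/2)·(1)·(-2)·(-5)] = 4/3
L_3(1) = (5/2)·(2)·(1)·(-4)/[(7/2)·(3)·(2)·(-3)] = 20/63
L_4(1) = (5/2)·(2)·(1)·(-1)/[(13/2)·(6)·(5)·(3)] = -1/117
Sum: (-24)·(128/273) + (-8)·(-10/9) + (-3)·(4/3) + (-101)·(20/63) + (-2858)·(-1/117) = -14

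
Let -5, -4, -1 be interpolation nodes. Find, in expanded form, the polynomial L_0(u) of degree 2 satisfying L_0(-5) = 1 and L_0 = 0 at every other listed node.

L_0(u) = (1/4)u^2 + (5/4)u + 1

L_0(u) = (u + 4)(u + 1) / [(-1)·(-4)]
       = (u^2 + 5u + 4) / (4)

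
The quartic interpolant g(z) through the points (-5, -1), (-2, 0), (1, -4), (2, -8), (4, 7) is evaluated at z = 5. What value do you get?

Using Newton's divided-difference form:
g[-5,-2] = (0 - (-1)) / (-2 - (-5)) = 1/3
g[-2,1] = (-4 - 0) / (1 - (-2)) = -4/3
g[1,2] = (-8 - (-4)) / (2 - 1) = -4
g[2,4] = (7 - (-8)) / (4 - 2) = 15/2
g[-5,-2,1] = (-4/3 - 1/3) / (1 - (-5)) = -5/18
g[-2,1,2] = (-4 - (-4/3)) / (2 - (-2)) = -2/3
g[1,2,4] = (15/2 - (-4)) / (4 - 1) = 23/6
g[-5,-2,1,2] = (-2/3 - (-5/18)) / (2 - (-5)) = -1/18
g[-2,1,2,4] = (23/6 - (-2/3)) / (4 - (-2)) = 3/4
g[-5,-2,1,2,4] = (3/4 - (-1/18)) / (4 - (-5)) = 29/324
g(5) = -1 + (1/3)·(10) + (-5/18)·(10)·(7) + (-1/18)·(10)·(7)·(4) + (29/324)·(10)·(7)·(4)·(3) = 1148/27

1148/27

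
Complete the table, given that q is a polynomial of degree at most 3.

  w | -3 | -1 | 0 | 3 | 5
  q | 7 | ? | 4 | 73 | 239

5

The 4 known values determine q uniquely (degree ≤ 3).
L_0(-1) = (-1)·(-4)·(-6)/[(-3)·(-6)·(-8)] = 1/6
L_1(-1) = (2)·(-4)·(-6)/[(3)·(-3)·(-5)] = 16/15
L_2(-1) = (2)·(-1)·(-6)/[(6)·(3)·(-2)] = -1/3
L_3(-1) = (2)·(-1)·(-4)/[(8)·(5)·(2)] = 1/10
Sum: 7·(1/6) + 4·(16/15) + 73·(-1/3) + 239·(1/10) = 5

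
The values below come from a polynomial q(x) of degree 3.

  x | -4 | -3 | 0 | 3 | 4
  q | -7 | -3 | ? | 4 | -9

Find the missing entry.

80/7

The 4 known values determine q uniquely (degree ≤ 3).
L_0(0) = (3)·(-3)·(-4)/[(-1)·(-7)·(-8)] = -9/14
L_1(0) = (4)·(-3)·(-4)/[(1)·(-6)·(-7)] = 8/7
L_2(0) = (4)·(3)·(-4)/[(7)·(6)·(-1)] = 8/7
L_3(0) = (4)·(3)·(-3)/[(8)·(7)·(1)] = -9/14
Sum: (-7)·(-9/14) + (-3)·(8/7) + 4·(8/7) + (-9)·(-9/14) = 80/7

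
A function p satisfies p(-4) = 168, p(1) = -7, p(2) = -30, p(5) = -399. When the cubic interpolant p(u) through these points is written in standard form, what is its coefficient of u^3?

-3

The leading coefficient equals the top divided difference p[-4,1,2,5].
p[-4,1] = (-7 - 168) / (1 - (-4)) = -35
p[1,2] = (-30 - (-7)) / (2 - 1) = -23
p[2,5] = (-399 - (-30)) / (5 - 2) = -123
p[-4,1,2] = (-23 - (-35)) / (2 - (-4)) = 2
p[1,2,5] = (-123 - (-23)) / (5 - 1) = -25
p[-4,1,2,5] = (-25 - 2) / (5 - (-4)) = -3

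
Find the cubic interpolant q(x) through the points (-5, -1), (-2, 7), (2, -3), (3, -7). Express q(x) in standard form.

L_0(x) = (x + 2)(x - 2)(x - 3) / [-168] = -(1/168)x^3 + (1/56)x^2 + (1/42)x - 1/14
L_1(x) = (x + 5)(x - 2)(x - 3) / [60] = (1/60)x^3 - (19/60)x + 1/2
L_2(x) = (x + 5)(x + 2)(x - 3) / [-28] = -(1/28)x^3 - (1/7)x^2 + (11/28)x + 15/14
L_3(x) = (x + 5)(x + 2)(x - 2) / [40] = (1/40)x^3 + (1/8)x^2 - (1/10)x - 1/2
q(x) = (-1)·L_0 + 7·L_1 + (-3)·L_2 + (-7)·L_3
  (-1)·L_0(x) = (1/168)x^3 - (1/56)x^2 - (1/42)x + 1/14
  7·L_1(x) = (7/60)x^3 - (133/60)x + 7/2
  (-3)·L_2(x) = (3/28)x^3 + (3/7)x^2 - (33/28)x - 45/14
  (-7)·L_3(x) = -(7/40)x^3 - (7/8)x^2 + (7/10)x + 7/2
Adding term by term: (23/420)x^3 - (13/28)x^2 - (571/210)x + 27/7

q(x) = (23/420)x^3 - (13/28)x^2 - (571/210)x + 27/7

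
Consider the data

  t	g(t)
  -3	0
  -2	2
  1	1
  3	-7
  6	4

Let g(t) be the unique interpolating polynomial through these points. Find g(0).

Evaluate each Lagrange basis at t = 0:
L_0(0) = (2)·(-1)·(-3)·(-6)/[(-1)·(-4)·(-6)·(-9)] = -1/6
L_1(0) = (3)·(-1)·(-3)·(-6)/[(1)·(-3)·(-5)·(-8)] = 9/20
L_2(0) = (3)·(2)·(-3)·(-6)/[(4)·(3)·(-2)·(-5)] = 9/10
L_3(0) = (3)·(2)·(-1)·(-6)/[(6)·(5)·(2)·(-3)] = -1/5
L_4(0) = (3)·(2)·(-1)·(-3)/[(9)·(8)·(5)·(3)] = 1/60
Sum: 0 + 2·(9/20) + 1·(9/10) + (-7)·(-1/5) + 4·(1/60) = 49/15

49/15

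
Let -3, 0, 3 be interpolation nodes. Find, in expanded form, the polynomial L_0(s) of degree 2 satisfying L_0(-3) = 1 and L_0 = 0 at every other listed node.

L_0(s) = (1/18)s^2 - (1/6)s

L_0(s) = s(s - 3) / [(-3)·(-6)]
       = (s^2 - 3s) / (18)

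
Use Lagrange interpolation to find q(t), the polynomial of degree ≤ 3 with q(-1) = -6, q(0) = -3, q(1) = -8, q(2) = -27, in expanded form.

Build the Lagrange basis polynomials:
L_0(t) = t(t - 1)(t - 2) / [-6] = -(1/6)t^3 + (1/2)t^2 - (1/3)t
L_1(t) = (t + 1)(t - 1)(t - 2) / [2] = (1/2)t^3 - t^2 - (1/2)t + 1
L_2(t) = (t + 1)t(t - 2) / [-2] = -(1/2)t^3 + (1/2)t^2 + t
L_3(t) = (t + 1)t(t - 1) / [6] = (1/6)t^3 - (1/6)t
q(t) = (-6)·L_0 + (-3)·L_1 + (-8)·L_2 + (-27)·L_3
  (-6)·L_0(t) = t^3 - 3t^2 + 2t
  (-3)·L_1(t) = -(3/2)t^3 + 3t^2 + (3/2)t - 3
  (-8)·L_2(t) = 4t^3 - 4t^2 - 8t
  (-27)·L_3(t) = -(9/2)t^3 + (9/2)t
Adding term by term: -t^3 - 4t^2 - 3

q(t) = -t^3 - 4t^2 - 3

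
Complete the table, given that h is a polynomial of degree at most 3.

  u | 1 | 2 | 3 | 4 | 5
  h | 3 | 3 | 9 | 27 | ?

The 4 known values determine h uniquely (degree ≤ 3).
Evaluate each Lagrange basis at u = 5:
L_0(5) = (3)·(2)·(1)/[(-1)·(-2)·(-3)] = -1
L_1(5) = (4)·(2)·(1)/[(1)·(-1)·(-2)] = 4
L_2(5) = (4)·(3)·(1)/[(2)·(1)·(-1)] = -6
L_3(5) = (4)·(3)·(2)/[(3)·(2)·(1)] = 4
Sum: 3·(-1) + 3·(4) + 9·(-6) + 27·(4) = 63

63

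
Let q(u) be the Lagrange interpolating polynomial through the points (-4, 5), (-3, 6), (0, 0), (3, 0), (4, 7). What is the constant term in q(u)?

0

Build the Lagrange basis polynomials:
L_0(u) = (u + 3)u(u - 3)(u - 4) / [224] = (1/224)u^4 - (1/56)u^3 - (9/224)u^2 + (9/56)u
L_1(u) = (u + 4)u(u - 3)(u - 4) / [-126] = -(1/126)u^4 + (1/42)u^3 + (8/63)u^2 - (8/21)u
L_2(u) = (u + 4)(u + 3)(u - 3)(u - 4) / [144] = (1/144)u^4 - (25/144)u^2 + 1
L_3(u) = (u + 4)(u + 3)u(u - 4) / [-126] = -(1/126)u^4 - (1/42)u^3 + (8/63)u^2 + (8/21)u
L_4(u) = (u + 4)(u + 3)u(u - 3) / [224] = (1/224)u^4 + (1/56)u^3 - (9/224)u^2 - (9/56)u
q(u) = 5·L_0 + 6·L_1 + 0·L_2 + 0·L_3 + 7·L_4
Only the constant term is needed; take it from each L_i and combine:
5·(0) + 6·(0) + 0·(1) + 0·(0) + 7·(0) = 0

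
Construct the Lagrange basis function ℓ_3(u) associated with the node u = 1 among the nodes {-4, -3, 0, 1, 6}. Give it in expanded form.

ℓ_3(u) = -(1/100)u^4 - (1/100)u^3 + (3/10)u^2 + (18/25)u

ℓ_3(u) = (u + 4)(u + 3)u(u - 6) / [(5)·(4)·(1)·(-5)]
       = (u^4 + u^3 - 30u^2 - 72u) / (-100)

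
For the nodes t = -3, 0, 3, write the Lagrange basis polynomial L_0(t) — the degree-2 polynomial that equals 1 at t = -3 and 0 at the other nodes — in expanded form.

L_0(t) = (1/18)t^2 - (1/6)t

L_0(t) = t(t - 3) / [(-3)·(-6)]
       = (t^2 - 3t) / (18)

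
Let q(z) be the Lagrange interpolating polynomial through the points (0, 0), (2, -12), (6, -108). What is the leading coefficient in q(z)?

-3

The leading coefficient equals the top divided difference q[0,2,6].
q[0,2] = (-12 - 0) / (2 - 0) = -6
q[2,6] = (-108 - (-12)) / (6 - 2) = -24
q[0,2,6] = (-24 - (-6)) / (6 - 0) = -3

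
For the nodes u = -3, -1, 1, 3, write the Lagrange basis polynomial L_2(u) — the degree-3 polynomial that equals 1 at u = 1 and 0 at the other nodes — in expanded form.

L_2(u) = (u + 3)(u + 1)(u - 3) / [(4)·(2)·(-2)]
       = (u^3 + u^2 - 9u - 9) / (-16)

L_2(u) = -(1/16)u^3 - (1/16)u^2 + (9/16)u + 9/16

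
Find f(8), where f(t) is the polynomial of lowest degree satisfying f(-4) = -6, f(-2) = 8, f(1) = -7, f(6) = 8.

378/5

Evaluate each Lagrange basis at t = 8:
L_0(8) = (10)·(7)·(2)/[(-2)·(-5)·(-10)] = -7/5
L_1(8) = (12)·(7)·(2)/[(2)·(-3)·(-8)] = 7/2
L_2(8) = (12)·(10)·(2)/[(5)·(3)·(-5)] = -16/5
L_3(8) = (12)·(10)·(7)/[(10)·(8)·(5)] = 21/10
Sum: (-6)·(-7/5) + 8·(7/2) + (-7)·(-16/5) + 8·(21/10) = 378/5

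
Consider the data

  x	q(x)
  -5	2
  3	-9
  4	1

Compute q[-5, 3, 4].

q[-5,3] = (-9 - 2) / (3 - (-5)) = -11/8
q[3,4] = (1 - (-9)) / (4 - 3) = 10
q[-5,3,4] = (10 - (-11/8)) / (4 - (-5)) = 91/72

91/72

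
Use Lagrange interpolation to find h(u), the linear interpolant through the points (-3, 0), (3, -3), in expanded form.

Build the Lagrange basis polynomials:
L_0(u) = (u - 3) / [-6] = -(1/6)u + 1/2
L_1(u) = (u + 3) / [6] = (1/6)u + 1/2
h(u) = 0·L_0 + (-3)·L_1
  0·L_0(u) = 0
  (-3)·L_1(u) = -(1/2)u - 3/2
Adding term by term: -(1/2)u - 3/2

h(u) = -(1/2)u - 3/2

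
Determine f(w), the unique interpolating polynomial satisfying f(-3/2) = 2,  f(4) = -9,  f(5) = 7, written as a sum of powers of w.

f(w) = (36/13)w^2 - (116/13)w - 229/13

Build the Lagrange basis polynomials:
L_0(w) = (w - 4)(w - 5) / [143/4] = (4/143)w^2 - (36/143)w + 80/143
L_1(w) = (w + 3/2)(w - 5) / [-11/2] = -(2/11)w^2 + (7/11)w + 15/11
L_2(w) = (w + 3/2)(w - 4) / [13/2] = (2/13)w^2 - (5/13)w - 12/13
f(w) = 2·L_0 + (-9)·L_1 + 7·L_2
  2·L_0(w) = (8/143)w^2 - (72/143)w + 160/143
  (-9)·L_1(w) = (18/11)w^2 - (63/11)w - 135/11
  7·L_2(w) = (14/13)w^2 - (35/13)w - 84/13
Adding term by term: (36/13)w^2 - (116/13)w - 229/13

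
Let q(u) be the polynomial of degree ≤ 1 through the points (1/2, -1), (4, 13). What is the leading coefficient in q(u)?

4

Build the Lagrange basis polynomials:
L_0(u) = (u - 4) / [-7/2] = -(2/7)u + 8/7
L_1(u) = (u - 1/2) / [7/2] = (2/7)u - 1/7
q(u) = (-1)·L_0 + 13·L_1
Only the coefficient of u is needed; take it from each L_i and combine:
(-1)·(-2/7) + 13·(2/7) = 4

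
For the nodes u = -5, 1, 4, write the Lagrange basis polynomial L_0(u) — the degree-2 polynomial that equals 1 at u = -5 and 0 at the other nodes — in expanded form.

L_0(u) = (u - 1)(u - 4) / [(-6)·(-9)]
       = (u^2 - 5u + 4) / (54)

L_0(u) = (1/54)u^2 - (5/54)u + 2/27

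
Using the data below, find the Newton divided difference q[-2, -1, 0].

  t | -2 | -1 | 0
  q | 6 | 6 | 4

-1

q[-2,-1] = (6 - 6) / (-1 - (-2)) = 0
q[-1,0] = (4 - 6) / (0 - (-1)) = -2
q[-2,-1,0] = (-2 - 0) / (0 - (-2)) = -1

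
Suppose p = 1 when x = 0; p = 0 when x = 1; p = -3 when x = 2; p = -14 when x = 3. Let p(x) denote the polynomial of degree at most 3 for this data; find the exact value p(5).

Evaluate each Lagrange basis at x = 5:
L_0(5) = (4)·(3)·(2)/[(-1)·(-2)·(-3)] = -4
L_1(5) = (5)·(3)·(2)/[(1)·(-1)·(-2)] = 15
L_2(5) = (5)·(4)·(2)/[(2)·(1)·(-1)] = -20
L_3(5) = (5)·(4)·(3)/[(3)·(2)·(1)] = 10
Sum: 1·(-4) + 0 + (-3)·(-20) + (-14)·(10) = -84

-84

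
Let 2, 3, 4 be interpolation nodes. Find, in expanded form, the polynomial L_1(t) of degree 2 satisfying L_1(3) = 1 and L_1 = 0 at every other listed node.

L_1(t) = (t - 2)(t - 4) / [(1)·(-1)]
       = (t^2 - 6t + 8) / (-1)

L_1(t) = -t^2 + 6t - 8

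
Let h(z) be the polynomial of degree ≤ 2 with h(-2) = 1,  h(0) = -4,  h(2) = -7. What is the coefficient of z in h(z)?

Build the Lagrange basis polynomials:
L_0(z) = z(z - 2) / [8] = (1/8)z^2 - (1/4)z
L_1(z) = (z + 2)(z - 2) / [-4] = -(1/4)z^2 + 1
L_2(z) = (z + 2)z / [8] = (1/8)z^2 + (1/4)z
h(z) = 1·L_0 + (-4)·L_1 + (-7)·L_2
Only the coefficient of z is needed; take it from each L_i and combine:
1·(-1/4) + (-4)·(0) + (-7)·(1/4) = -2

-2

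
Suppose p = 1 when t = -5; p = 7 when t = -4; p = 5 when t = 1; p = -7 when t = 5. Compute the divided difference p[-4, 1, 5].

-13/45

p[-4,1] = (5 - 7) / (1 - (-4)) = -2/5
p[1,5] = (-7 - 5) / (5 - 1) = -3
p[-4,1,5] = (-3 - (-2/5)) / (5 - (-4)) = -13/45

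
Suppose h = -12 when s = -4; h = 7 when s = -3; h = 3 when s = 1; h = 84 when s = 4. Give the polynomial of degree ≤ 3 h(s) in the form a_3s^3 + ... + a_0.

L_0(s) = (s + 3)(s - 1)(s - 4) / [-40] = -(1/40)s^3 + (1/20)s^2 + (11/40)s - 3/10
L_1(s) = (s + 4)(s - 1)(s - 4) / [28] = (1/28)s^3 - (1/28)s^2 - (4/7)s + 4/7
L_2(s) = (s + 4)(s + 3)(s - 4) / [-60] = -(1/60)s^3 - (1/20)s^2 + (4/15)s + 4/5
L_3(s) = (s + 4)(s + 3)(s - 1) / [168] = (1/168)s^3 + (1/28)s^2 + (5/168)s - 1/14
h(s) = (-12)·L_0 + 7·L_1 + 3·L_2 + 84·L_3
  (-12)·L_0(s) = (3/10)s^3 - (3/5)s^2 - (33/10)s + 18/5
  7·L_1(s) = (1/4)s^3 - (1/4)s^2 - 4s + 4
  3·L_2(s) = -(1/20)s^3 - (3/20)s^2 + (4/5)s + 12/5
  84·L_3(s) = (1/2)s^3 + 3s^2 + (5/2)s - 6
Adding term by term: s^3 + 2s^2 - 4s + 4

h(s) = s^3 + 2s^2 - 4s + 4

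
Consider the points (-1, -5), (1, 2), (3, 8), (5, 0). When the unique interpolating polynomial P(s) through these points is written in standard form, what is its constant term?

L_0(s) = (s - 1)(s - 3)(s - 5) / [-48] = -(1/48)s^3 + (3/16)s^2 - (23/48)s + 5/16
L_1(s) = (s + 1)(s - 3)(s - 5) / [16] = (1/16)s^3 - (7/16)s^2 + (7/16)s + 15/16
L_2(s) = (s + 1)(s - 1)(s - 5) / [-16] = -(1/16)s^3 + (5/16)s^2 + (1/16)s - 5/16
L_3(s) = (s + 1)(s - 1)(s - 3) / [48] = (1/48)s^3 - (1/16)s^2 - (1/48)s + 1/16
P(s) = (-5)·L_0 + 2·L_1 + 8·L_2 + 0·L_3
Only the constant term is needed; take it from each L_i and combine:
(-5)·(5/16) + 2·(15/16) + 8·(-5/16) + 0·(1/16) = -35/16

-35/16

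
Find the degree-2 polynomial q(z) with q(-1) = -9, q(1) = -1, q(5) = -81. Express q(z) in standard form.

q(z) = -4z^2 + 4z - 1

L_0(z) = (z - 1)(z - 5) / [12] = (1/12)z^2 - (1/2)z + 5/12
L_1(z) = (z + 1)(z - 5) / [-8] = -(1/8)z^2 + (1/2)z + 5/8
L_2(z) = (z + 1)(z - 1) / [24] = (1/24)z^2 - 1/24
q(z) = (-9)·L_0 + (-1)·L_1 + (-81)·L_2
  (-9)·L_0(z) = -(3/4)z^2 + (9/2)z - 15/4
  (-1)·L_1(z) = (1/8)z^2 - (1/2)z - 5/8
  (-81)·L_2(z) = -(27/8)z^2 + 27/8
Adding term by term: -4z^2 + 4z - 1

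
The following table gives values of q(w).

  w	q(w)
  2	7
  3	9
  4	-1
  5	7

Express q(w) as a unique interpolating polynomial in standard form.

q(w) = 5w^3 - 51w^2 + 162w - 153

Build the Lagrange basis polynomials:
L_0(w) = (w - 3)(w - 4)(w - 5) / [-6] = -(1/6)w^3 + 2w^2 - (47/6)w + 10
L_1(w) = (w - 2)(w - 4)(w - 5) / [2] = (1/2)w^3 - (11/2)w^2 + 19w - 20
L_2(w) = (w - 2)(w - 3)(w - 5) / [-2] = -(1/2)w^3 + 5w^2 - (31/2)w + 15
L_3(w) = (w - 2)(w - 3)(w - 4) / [6] = (1/6)w^3 - (3/2)w^2 + (13/3)w - 4
q(w) = 7·L_0 + 9·L_1 + (-1)·L_2 + 7·L_3
  7·L_0(w) = -(7/6)w^3 + 14w^2 - (329/6)w + 70
  9·L_1(w) = (9/2)w^3 - (99/2)w^2 + 171w - 180
  (-1)·L_2(w) = (1/2)w^3 - 5w^2 + (31/2)w - 15
  7·L_3(w) = (7/6)w^3 - (21/2)w^2 + (91/3)w - 28
Adding term by term: 5w^3 - 51w^2 + 162w - 153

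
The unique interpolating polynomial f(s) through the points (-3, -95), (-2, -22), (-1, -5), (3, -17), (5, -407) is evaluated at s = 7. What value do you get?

Evaluate each Lagrange basis at s = 7:
L_0(7) = (9)·(8)·(4)·(2)/[(-1)·(-2)·(-6)·(-8)] = 6
L_1(7) = (10)·(8)·(4)·(2)/[(1)·(-1)·(-5)·(-7)] = -128/7
L_2(7) = (10)·(9)·(4)·(2)/[(2)·(1)·(-4)·(-6)] = 15
L_3(7) = (10)·(9)·(8)·(2)/[(6)·(5)·(4)·(-2)] = -6
L_4(7) = (10)·(9)·(8)·(4)/[(8)·(7)·(6)·(2)] = 30/7
Sum: (-95)·(6) + (-22)·(-128/7) + (-5)·(15) + (-17)·(-6) + (-407)·(30/7) = -1885

-1885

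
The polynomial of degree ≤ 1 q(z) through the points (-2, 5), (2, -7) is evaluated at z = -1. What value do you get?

2

Evaluate each Lagrange basis at z = -1:
L_0(-1) = (-3)/[(-4)] = 3/4
L_1(-1) = (1)/[(4)] = 1/4
Sum: 5·(3/4) + (-7)·(1/4) = 2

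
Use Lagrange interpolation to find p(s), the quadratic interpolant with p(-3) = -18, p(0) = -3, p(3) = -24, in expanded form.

Build the Lagrange basis polynomials:
L_0(s) = s(s - 3) / [18] = (1/18)s^2 - (1/6)s
L_1(s) = (s + 3)(s - 3) / [-9] = -(1/9)s^2 + 1
L_2(s) = (s + 3)s / [18] = (1/18)s^2 + (1/6)s
p(s) = (-18)·L_0 + (-3)·L_1 + (-24)·L_2
  (-18)·L_0(s) = -s^2 + 3s
  (-3)·L_1(s) = (1/3)s^2 - 3
  (-24)·L_2(s) = -(4/3)s^2 - 4s
Adding term by term: -2s^2 - s - 3

p(s) = -2s^2 - s - 3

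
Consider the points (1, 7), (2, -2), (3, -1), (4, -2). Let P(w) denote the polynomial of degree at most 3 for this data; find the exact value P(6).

-58

L_0(6) = (4)·(3)·(2)/[(-1)·(-2)·(-3)] = -4
L_1(6) = (5)·(3)·(2)/[(1)·(-1)·(-2)] = 15
L_2(6) = (5)·(4)·(2)/[(2)·(1)·(-1)] = -20
L_3(6) = (5)·(4)·(3)/[(3)·(2)·(1)] = 10
Sum: 7·(-4) + (-2)·(15) + (-1)·(-20) + (-2)·(10) = -58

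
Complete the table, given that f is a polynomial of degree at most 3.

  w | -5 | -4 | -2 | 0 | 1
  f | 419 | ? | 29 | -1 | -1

219

The 4 known values determine f uniquely (degree ≤ 3).
L_0(-4) = (-2)·(-4)·(-5)/[(-3)·(-5)·(-6)] = 4/9
L_1(-4) = (1)·(-4)·(-5)/[(3)·(-2)·(-3)] = 10/9
L_2(-4) = (1)·(-2)·(-5)/[(5)·(2)·(-1)] = -1
L_3(-4) = (1)·(-2)·(-4)/[(6)·(3)·(1)] = 4/9
Sum: 419·(4/9) + 29·(10/9) + (-1)·(-1) + (-1)·(4/9) = 219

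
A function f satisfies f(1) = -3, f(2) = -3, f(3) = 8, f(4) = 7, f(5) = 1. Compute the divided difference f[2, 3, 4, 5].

f[2,3] = (8 - (-3)) / (3 - 2) = 11
f[3,4] = (7 - 8) / (4 - 3) = -1
f[4,5] = (1 - 7) / (5 - 4) = -6
f[2,3,4] = (-1 - 11) / (4 - 2) = -6
f[3,4,5] = (-6 - (-1)) / (5 - 3) = -5/2
f[2,3,4,5] = (-5/2 - (-6)) / (5 - 2) = 7/6

7/6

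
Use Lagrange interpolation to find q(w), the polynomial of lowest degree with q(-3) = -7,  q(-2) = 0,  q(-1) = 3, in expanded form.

q(w) = -2w^2 - 3w + 2

Build the Lagrange basis polynomials:
L_0(w) = (w + 2)(w + 1) / [2] = (1/2)w^2 + (3/2)w + 1
L_1(w) = (w + 3)(w + 1) / [-1] = -w^2 - 4w - 3
L_2(w) = (w + 3)(w + 2) / [2] = (1/2)w^2 + (5/2)w + 3
q(w) = (-7)·L_0 + 0·L_1 + 3·L_2
  (-7)·L_0(w) = -(7/2)w^2 - (21/2)w - 7
  0·L_1(w) = 0
  3·L_2(w) = (3/2)w^2 + (15/2)w + 9
Adding term by term: -2w^2 - 3w + 2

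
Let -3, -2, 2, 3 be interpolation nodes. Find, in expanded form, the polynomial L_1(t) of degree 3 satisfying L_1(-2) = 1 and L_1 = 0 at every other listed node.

L_1(t) = (1/20)t^3 - (1/10)t^2 - (9/20)t + 9/10

L_1(t) = (t + 3)(t - 2)(t - 3) / [(1)·(-4)·(-5)]
       = (t^3 - 2t^2 - 9t + 18) / (20)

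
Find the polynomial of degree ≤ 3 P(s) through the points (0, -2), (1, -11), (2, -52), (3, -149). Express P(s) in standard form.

P(s) = -4s^3 - 4s^2 - s - 2

Newton's divided differences:
P[0,1] = (-11 - (-2)) / (1 - 0) = -9
P[1,2] = (-52 - (-11)) / (2 - 1) = -41
P[2,3] = (-149 - (-52)) / (3 - 2) = -97
P[0,1,2] = (-41 - (-9)) / (2 - 0) = -16
P[1,2,3] = (-97 - (-41)) / (3 - 1) = -28
P[0,1,2,3] = (-28 - (-16)) / (3 - 0) = -4
P(s) = -2 + (-9)·s + (-16)·s(s - 1) + (-4)·s(s - 1)(s - 2)
Expanding: P(s) = -4s^3 - 4s^2 - s - 2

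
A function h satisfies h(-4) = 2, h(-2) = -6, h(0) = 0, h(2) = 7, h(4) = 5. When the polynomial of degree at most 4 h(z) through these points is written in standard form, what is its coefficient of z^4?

Build the Lagrange basis polynomials:
L_0(z) = (z + 2)z(z - 2)(z - 4) / [384] = (1/384)z^4 - (1/96)z^3 - (1/96)z^2 + (1/24)z
L_1(z) = (z + 4)z(z - 2)(z - 4) / [-96] = -(1/96)z^4 + (1/48)z^3 + (1/6)z^2 - (1/3)z
L_2(z) = (z + 4)(z + 2)(z - 2)(z - 4) / [64] = (1/64)z^4 - (5/16)z^2 + 1
L_3(z) = (z + 4)(z + 2)z(z - 4) / [-96] = -(1/96)z^4 - (1/48)z^3 + (1/6)z^2 + (1/3)z
L_4(z) = (z + 4)(z + 2)z(z - 2) / [384] = (1/384)z^4 + (1/96)z^3 - (1/96)z^2 - (1/24)z
h(z) = 2·L_0 + (-6)·L_1 + 0·L_2 + 7·L_3 + 5·L_4
Only the coefficient of z^4 is needed; take it from each L_i and combine:
2·(1/384) + (-6)·(-1/96) + 0·(1/64) + 7·(-1/96) + 5·(1/384) = 1/128

1/128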